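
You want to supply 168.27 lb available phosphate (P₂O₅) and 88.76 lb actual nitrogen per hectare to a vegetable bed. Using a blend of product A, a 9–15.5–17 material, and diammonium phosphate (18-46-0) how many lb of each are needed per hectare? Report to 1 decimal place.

780.8 lb product A, 102.7 lb diammonium phosphate

Let a = lb of product A, b = lb of diammonium phosphate (per hectare).
P₂O₅: 0.155·a + 0.46·b = 168.27
N: 0.09·a + 0.18·b = 88.76
From row1: a = (168.27 − 0.46·b) / 0.155.
Into row2: 0.09·(168.27 − 0.46·b)/0.155 + 0.18·b = 88.76 → b = 102.704, a = 780.815.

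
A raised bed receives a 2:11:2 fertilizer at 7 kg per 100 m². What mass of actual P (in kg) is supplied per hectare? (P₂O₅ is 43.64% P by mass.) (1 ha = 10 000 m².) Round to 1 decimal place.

33.6 kg P per hectare

P₂O₅ per 100 m² = 7 × 11% = 0.77 kg.
Elemental P = 0.77 × 0.4364 = 0.336028 kg per 100 m².
Convert to per hectare: 0.336028 × 100 = 33.6028 kg.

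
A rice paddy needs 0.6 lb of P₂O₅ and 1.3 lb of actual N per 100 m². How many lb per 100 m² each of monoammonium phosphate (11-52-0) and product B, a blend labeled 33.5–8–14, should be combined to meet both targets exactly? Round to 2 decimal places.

0.59 lb monoammonium phosphate, 3.69 lb product B

Per-100 m² balance (a = monoammonium phosphate, b = product B):
P₂O₅: 0.52·a + 0.08·b = 0.6
N: 0.11·a + 0.335·b = 1.3
Eliminate b: (row1) − 0.08/0.335·(row2) → 0.493731·a = 0.289552, so a = 0.586457.
Then b = (1.3 − 0.11·0.586457) / 0.335 = 3.68803.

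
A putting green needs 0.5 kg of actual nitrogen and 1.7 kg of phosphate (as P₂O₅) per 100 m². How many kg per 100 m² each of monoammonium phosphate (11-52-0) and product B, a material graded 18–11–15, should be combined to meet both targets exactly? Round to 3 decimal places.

Per-100 m² balance (a = monoammonium phosphate, b = product B):
N: 0.11·a + 0.18·b = 0.5
P₂O₅: 0.52·a + 0.11·b = 1.7
Solving simultaneously: a = 3.07975, b = 0.895706.

3.080 kg monoammonium phosphate, 0.896 kg product B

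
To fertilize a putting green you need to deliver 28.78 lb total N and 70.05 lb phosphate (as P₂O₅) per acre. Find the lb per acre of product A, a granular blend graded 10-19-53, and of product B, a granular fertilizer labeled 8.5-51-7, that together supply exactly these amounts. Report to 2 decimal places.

250.32 lb product A, 44.10 lb product B

Per-acre balance (a = product A, b = product B):
N: 0.1·a + 0.085·b = 28.78
P₂O₅: 0.19·a + 0.51·b = 70.05
Eliminate a: (row1) − 0.1/0.19·(row2) → -0.183421·b = -8.08842, so b = 44.0976.
Back-substitute: a = (28.78 − 0.085·44.0976) / 0.1 = 250.317.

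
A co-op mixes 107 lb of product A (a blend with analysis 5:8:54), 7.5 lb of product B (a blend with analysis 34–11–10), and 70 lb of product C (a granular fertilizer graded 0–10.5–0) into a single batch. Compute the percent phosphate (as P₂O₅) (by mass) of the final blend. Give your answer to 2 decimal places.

9.07% P₂O₅

Total mass = 107 + 7.5 + 70 = 184.5 lb.
P₂O₅ mass = 8%×107 + 11%×7.5 + 10.5%×70 = 16.735 lb.
% P₂O₅ = 16.735 / 184.5 = 9.07046%.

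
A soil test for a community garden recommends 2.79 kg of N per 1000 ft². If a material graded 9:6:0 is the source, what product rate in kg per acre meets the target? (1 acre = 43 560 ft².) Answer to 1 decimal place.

1350.4 kg of product per acre

Product per 1000 ft² = 2.79 / 9% = 31 kg.
Convert to per acre: 31 × 43.56 = 1350.36 kg.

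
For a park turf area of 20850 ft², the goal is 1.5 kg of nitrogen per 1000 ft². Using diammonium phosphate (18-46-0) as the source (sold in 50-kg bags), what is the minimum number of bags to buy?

Product per 1000 ft² = 1.5 / 18% = 8.33333 kg.
Total product = 8.33333 × 20850 / 1000 = 173.75 kg.
Bags = ⌈173.75 / 50⌉ = 4.

4 bags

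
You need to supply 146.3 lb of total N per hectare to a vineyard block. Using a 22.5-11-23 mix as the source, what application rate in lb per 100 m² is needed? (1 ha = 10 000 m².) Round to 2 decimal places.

Product per hectare = 146.3 / 22.5% = 650.222 lb.
Convert to per 100 m²: 650.222 × 0.01 = 6.50222 lb.

6.50 lb of product per hundred sq m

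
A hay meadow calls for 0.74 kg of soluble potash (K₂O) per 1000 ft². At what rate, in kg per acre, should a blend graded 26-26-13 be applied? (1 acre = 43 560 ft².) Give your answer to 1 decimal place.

Product per 1000 ft² = 0.74 / 13% = 5.69231 kg.
Convert to per acre: 5.69231 × 43.56 = 247.957 kg.

248.0 kg of product per acre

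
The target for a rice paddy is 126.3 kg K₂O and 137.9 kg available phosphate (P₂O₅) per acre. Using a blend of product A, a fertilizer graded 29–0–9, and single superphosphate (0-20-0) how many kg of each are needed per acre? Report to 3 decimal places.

1403.333 kg product A, 689.500 kg single superphosphate

Per-acre balance (a = product A, b = single superphosphate):
K₂O: 0.09·a + 0·b = 126.3
P₂O₅: 0·a + 0.2·b = 137.9
Solving simultaneously: a = 1403.3333, b = 689.5.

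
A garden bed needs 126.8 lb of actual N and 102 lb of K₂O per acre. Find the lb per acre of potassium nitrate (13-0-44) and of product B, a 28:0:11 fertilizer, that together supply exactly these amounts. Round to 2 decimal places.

Let a = lb of potassium nitrate, b = lb of product B (per acre).
N: 0.13·a + 0.28·b = 126.8
K₂O: 0.44·a + 0.11·b = 102
Eliminate b: (row1) − 0.28/0.11·(row2) → -0.99·a = -132.836, so a = 134.178.
Then b = (102 − 0.44·134.178) / 0.11 = 390.5601.

134.18 lb potassium nitrate, 390.56 lb product B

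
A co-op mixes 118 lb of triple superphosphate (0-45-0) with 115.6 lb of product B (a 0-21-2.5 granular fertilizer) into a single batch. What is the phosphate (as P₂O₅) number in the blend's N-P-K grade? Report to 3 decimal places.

Total mass = 118 + 115.6 = 233.6 lb.
P₂O₅ mass = 45%×118 + 21%×115.6 = 77.376 lb.
% P₂O₅ = 77.376 / 233.6 = 33.1233%.

33.123% P₂O₅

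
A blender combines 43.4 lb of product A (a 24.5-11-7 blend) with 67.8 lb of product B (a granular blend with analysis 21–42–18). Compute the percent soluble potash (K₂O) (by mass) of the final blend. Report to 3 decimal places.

Total mass = 43.4 + 67.8 = 111.2 lb.
K₂O mass = 7%×43.4 + 18%×67.8 = 15.242 lb.
% K₂O = 15.242 / 111.2 = 13.7068%.

13.707% K₂O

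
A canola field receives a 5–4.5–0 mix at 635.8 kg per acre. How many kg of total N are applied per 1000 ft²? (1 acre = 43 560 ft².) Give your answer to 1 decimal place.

nitrogen per acre = 635.8 × 5% = 31.79 kg.
Convert to per 1000 ft²: 31.79 × 0.0229568 = 0.729798 kg.

0.7 kg N per thousand sq ft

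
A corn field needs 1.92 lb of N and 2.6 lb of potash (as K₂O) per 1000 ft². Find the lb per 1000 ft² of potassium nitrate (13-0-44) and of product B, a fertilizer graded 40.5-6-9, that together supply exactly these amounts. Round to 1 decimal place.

5.3 lb potassium nitrate, 3.0 lb product B

Let a = lb of potassium nitrate, b = lb of product B (per 1000 ft²).
N: 0.13·a + 0.405·b = 1.92
K₂O: 0.44·a + 0.09·b = 2.6
Eliminate a: (row1) − 0.13/0.44·(row2) → 0.378409·b = 1.15182, so b = 3.04384.
Back-substitute: a = (1.92 − 0.405·3.04384) / 0.13 = 5.28649.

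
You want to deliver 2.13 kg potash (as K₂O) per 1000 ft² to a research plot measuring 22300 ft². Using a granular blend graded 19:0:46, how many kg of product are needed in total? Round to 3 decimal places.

103.259 kg

Product per 1000 ft² = 2.13 / 46% = 4.63043 kg.
Total product = 4.63043 × 22300 / 1000 = 103.2587 kg.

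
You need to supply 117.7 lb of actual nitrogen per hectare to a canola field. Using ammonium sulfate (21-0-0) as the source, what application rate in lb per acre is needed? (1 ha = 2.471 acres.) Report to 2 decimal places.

226.82 lb of product per acre

Product per hectare = 117.7 / 21% = 560.476 lb.
Convert to per acre: 560.476 × 0.404694 = 226.822 lb.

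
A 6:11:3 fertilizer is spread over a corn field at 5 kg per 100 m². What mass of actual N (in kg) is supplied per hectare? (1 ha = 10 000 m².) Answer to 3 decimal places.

nitrogen per 100 m² = 5 × 6% = 0.3 kg.
Convert to per hectare: 0.3 × 100 = 30 kg.

30.000 kg N per hectare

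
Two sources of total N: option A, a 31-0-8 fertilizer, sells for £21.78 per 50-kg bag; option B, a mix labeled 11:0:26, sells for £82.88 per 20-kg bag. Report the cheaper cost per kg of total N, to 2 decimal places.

£1.41 per kg N (option A)

option A: N per bag = 50 × 31% = 15.5 kg; cost = 21.78 / 15.5 = £1.4052/kg N.
option B: N per bag = 20 × 11% = 2.2 kg; cost = 82.88 / 2.2 = £37.6727/kg N.
option A is cheaper.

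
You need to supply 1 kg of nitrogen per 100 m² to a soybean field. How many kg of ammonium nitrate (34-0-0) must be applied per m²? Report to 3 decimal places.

0.029 kg of product per sq m

Product per 100 m² = 1 / 34% = 2.94118 kg.
Convert to per m²: 2.94118 × 0.01 = 0.0294118 kg.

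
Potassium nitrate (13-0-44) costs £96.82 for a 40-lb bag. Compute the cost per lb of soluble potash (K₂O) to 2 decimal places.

K₂O in bag = 40 × 44% = 17.6 lb.
Cost per lb K₂O = £96.82 / 17.6 = £5.5011.

£5.50 per lb K₂O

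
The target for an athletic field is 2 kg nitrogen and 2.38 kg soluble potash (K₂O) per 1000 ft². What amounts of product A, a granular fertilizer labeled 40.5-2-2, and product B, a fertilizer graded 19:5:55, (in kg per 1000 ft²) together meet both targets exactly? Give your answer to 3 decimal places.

2.959 kg product A, 4.220 kg product B

Per-1000 ft² balance (a = product A, b = product B):
N: 0.405·a + 0.19·b = 2
K₂O: 0.02·a + 0.55·b = 2.38
From row1: a = (2 − 0.19·b) / 0.405.
Into row2: 0.02·(2 − 0.19·b)/0.405 + 0.55·b = 2.38 → b = 4.21968, a = 2.95867.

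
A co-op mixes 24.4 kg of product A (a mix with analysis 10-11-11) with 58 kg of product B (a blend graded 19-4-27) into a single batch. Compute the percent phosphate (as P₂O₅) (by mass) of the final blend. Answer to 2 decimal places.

6.07% P₂O₅

Total mass = 24.4 + 58 = 82.4 kg.
P₂O₅ mass = 11%×24.4 + 4%×58 = 5.004 kg.
% P₂O₅ = 5.004 / 82.4 = 6.07282%.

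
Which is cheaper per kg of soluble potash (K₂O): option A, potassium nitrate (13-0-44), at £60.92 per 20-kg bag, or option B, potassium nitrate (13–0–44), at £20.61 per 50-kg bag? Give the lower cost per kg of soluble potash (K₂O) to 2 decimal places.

option A: K₂O per bag = 20 × 44% = 8.8 kg; cost = 60.92 / 8.8 = £6.9227/kg K₂O.
option B: K₂O per bag = 50 × 44% = 22 kg; cost = 20.61 / 22 = £0.9368/kg K₂O.
option B is cheaper.

£0.94 per kg K₂O (option B)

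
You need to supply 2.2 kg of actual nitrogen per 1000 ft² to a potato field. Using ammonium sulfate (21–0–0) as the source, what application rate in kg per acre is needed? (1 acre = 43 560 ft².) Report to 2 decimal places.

456.34 kg of product per acre

Product per 1000 ft² = 2.2 / 21% = 10.4762 kg.
Convert to per acre: 10.4762 × 43.56 = 456.343 kg.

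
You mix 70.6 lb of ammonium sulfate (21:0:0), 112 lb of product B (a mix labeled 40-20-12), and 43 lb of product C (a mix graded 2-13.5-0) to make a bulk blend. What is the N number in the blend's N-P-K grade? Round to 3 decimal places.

Total mass = 70.6 + 112 + 43 = 225.6 lb.
N mass = 21%×70.6 + 40%×112 + 2%×43 = 60.486 lb.
% N = 60.486 / 225.6 = 26.8112%.

26.811% N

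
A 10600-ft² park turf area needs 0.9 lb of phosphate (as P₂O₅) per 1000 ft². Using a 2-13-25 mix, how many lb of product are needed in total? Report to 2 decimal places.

Product per 1000 ft² = 0.9 / 13% = 6.92308 lb.
Total product = 6.92308 × 10600 / 1000 = 73.3846 lb.

73.38 lb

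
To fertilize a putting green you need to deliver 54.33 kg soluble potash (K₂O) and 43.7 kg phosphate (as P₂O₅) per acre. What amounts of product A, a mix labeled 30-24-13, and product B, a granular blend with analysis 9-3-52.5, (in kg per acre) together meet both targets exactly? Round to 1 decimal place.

Per-acre balance (a = product A, b = product B):
K₂O: 0.13·a + 0.525·b = 54.33
P₂O₅: 0.24·a + 0.03·b = 43.7
Eliminate b: (row1) − 0.525/0.03·(row2) → -4.07·a = -710.42, so a = 174.55.
Then b = (43.7 − 0.24·174.55) / 0.03 = 60.2637.

174.6 kg product A, 60.3 kg product B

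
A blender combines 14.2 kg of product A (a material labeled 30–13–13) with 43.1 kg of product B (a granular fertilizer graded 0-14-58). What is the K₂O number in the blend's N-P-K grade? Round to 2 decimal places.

46.85% K₂O

Total mass = 14.2 + 43.1 = 57.3 kg.
K₂O mass = 13%×14.2 + 58%×43.1 = 26.844 kg.
% K₂O = 26.844 / 57.3 = 46.8482%.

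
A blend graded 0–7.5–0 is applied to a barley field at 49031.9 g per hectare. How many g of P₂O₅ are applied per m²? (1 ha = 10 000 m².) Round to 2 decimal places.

P₂O₅ per hectare = 49031.9 × 7.5% = 3677.39 g.
Convert to per m²: 3677.39 × 0.0001 = 0.367739 g.

0.37 g P₂O₅ per sq m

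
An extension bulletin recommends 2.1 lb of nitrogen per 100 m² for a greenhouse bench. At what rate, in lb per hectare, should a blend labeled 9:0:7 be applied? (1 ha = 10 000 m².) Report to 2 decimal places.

Product per 100 m² = 2.1 / 9% = 23.3333 lb.
Convert to per hectare: 23.3333 × 100 = 2333.333 lb.

2333.33 lb of product per hectare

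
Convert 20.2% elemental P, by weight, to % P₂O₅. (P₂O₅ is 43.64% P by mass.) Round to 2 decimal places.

46.29% P₂O₅

%P₂O₅ = 20.2 / 0.4364 = 46.2878%.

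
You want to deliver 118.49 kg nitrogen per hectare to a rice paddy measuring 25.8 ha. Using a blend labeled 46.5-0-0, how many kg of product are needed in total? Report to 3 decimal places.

Product per hectare = 118.49 / 46.5% = 254.817 kg.
Total product = 254.817 × 25.8 = 6574.2839 kg.

6574.284 kg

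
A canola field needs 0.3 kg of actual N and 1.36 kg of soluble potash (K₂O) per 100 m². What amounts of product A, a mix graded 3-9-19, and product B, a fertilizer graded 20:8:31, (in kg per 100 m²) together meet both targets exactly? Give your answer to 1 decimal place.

Per-100 m² balance (a = product A, b = product B):
N: 0.03·a + 0.2·b = 0.3
K₂O: 0.19·a + 0.31·b = 1.36
Eliminate b: (row1) − 0.2/0.31·(row2) → -0.0925806·a = -0.577419, so a = 6.23693.
Then b = (1.36 − 0.19·6.23693) / 0.31 = 0.56446.

6.2 kg product A, 0.6 kg product B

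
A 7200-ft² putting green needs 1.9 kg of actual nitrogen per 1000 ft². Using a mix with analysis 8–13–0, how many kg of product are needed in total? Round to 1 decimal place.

Product per 1000 ft² = 1.9 / 8% = 23.75 kg.
Total product = 23.75 × 7200 / 1000 = 171 kg.

171.0 kg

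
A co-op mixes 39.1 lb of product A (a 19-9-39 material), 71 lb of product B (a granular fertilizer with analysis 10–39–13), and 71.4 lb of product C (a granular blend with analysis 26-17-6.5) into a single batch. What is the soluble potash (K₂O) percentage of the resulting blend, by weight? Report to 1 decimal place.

Total mass = 39.1 + 71 + 71.4 = 181.5 lb.
K₂O mass = 39%×39.1 + 13%×71 + 6.5%×71.4 = 29.12 lb.
% K₂O = 29.12 / 181.5 = 16.0441%.

16.0% K₂O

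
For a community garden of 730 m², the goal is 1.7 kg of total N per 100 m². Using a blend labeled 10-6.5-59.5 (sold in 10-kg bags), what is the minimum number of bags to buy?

Product per 100 m² = 1.7 / 10% = 17 kg.
Total product = 17 × 730 / 100 = 124.1 kg.
Bags = ⌈124.1 / 10⌉ = 13.

13 bags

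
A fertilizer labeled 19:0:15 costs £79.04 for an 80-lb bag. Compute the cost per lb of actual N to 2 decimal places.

N in bag = 80 × 19% = 15.2 lb.
Cost per lb N = £79.04 / 15.2 = £5.2000.

£5.20 per lb N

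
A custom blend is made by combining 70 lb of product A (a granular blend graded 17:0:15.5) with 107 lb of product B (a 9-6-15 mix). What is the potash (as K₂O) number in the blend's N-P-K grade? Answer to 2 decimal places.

15.20% K₂O

Total mass = 70 + 107 = 177 lb.
K₂O mass = 15.5%×70 + 15%×107 = 26.9 lb.
% K₂O = 26.9 / 177 = 15.1977%.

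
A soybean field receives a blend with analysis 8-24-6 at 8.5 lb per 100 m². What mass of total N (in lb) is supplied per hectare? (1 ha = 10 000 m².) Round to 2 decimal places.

nitrogen per 100 m² = 8.5 × 8% = 0.68 lb.
Convert to per hectare: 0.68 × 100 = 68 lb.

68.00 lb N per hectare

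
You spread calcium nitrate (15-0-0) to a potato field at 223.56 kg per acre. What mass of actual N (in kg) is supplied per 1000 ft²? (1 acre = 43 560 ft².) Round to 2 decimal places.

0.77 kg N per thousand sq ft

nitrogen per acre = 223.56 × 15% = 33.534 kg.
Convert to per 1000 ft²: 33.534 × 0.0229568 = 0.769835 kg.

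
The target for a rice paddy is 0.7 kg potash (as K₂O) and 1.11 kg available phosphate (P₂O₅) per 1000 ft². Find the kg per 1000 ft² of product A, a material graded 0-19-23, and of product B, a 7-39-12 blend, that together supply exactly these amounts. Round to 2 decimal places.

Let a = kg of product A, b = kg of product B (per 1000 ft²).
K₂O: 0.23·a + 0.12·b = 0.7
P₂O₅: 0.19·a + 0.39·b = 1.11
Solving simultaneously: a = 2.08969, b = 1.8281.

2.09 kg product A, 1.83 kg product B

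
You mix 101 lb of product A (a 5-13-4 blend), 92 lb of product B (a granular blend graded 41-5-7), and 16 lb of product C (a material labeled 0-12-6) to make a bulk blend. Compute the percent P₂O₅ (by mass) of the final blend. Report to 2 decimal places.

9.40% P₂O₅

Total mass = 101 + 92 + 16 = 209 lb.
P₂O₅ mass = 13%×101 + 5%×92 + 12%×16 = 19.65 lb.
% P₂O₅ = 19.65 / 209 = 9.40191%.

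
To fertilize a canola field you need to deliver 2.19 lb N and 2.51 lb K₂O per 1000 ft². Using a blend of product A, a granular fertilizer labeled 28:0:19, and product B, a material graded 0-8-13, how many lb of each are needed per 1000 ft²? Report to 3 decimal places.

7.821 lb product A, 7.876 lb product B

Let a = lb of product A, b = lb of product B (per 1000 ft²).
N: 0.28·a + 0·b = 2.19
K₂O: 0.19·a + 0.13·b = 2.51
Solving simultaneously: a = 7.82143, b = 7.87637.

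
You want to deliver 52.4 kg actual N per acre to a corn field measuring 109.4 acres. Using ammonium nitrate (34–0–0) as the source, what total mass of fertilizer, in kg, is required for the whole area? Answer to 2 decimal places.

Product per acre = 52.4 / 34% = 154.118 kg.
Total product = 154.118 × 109.4 = 16860.471 kg.

16860.47 kg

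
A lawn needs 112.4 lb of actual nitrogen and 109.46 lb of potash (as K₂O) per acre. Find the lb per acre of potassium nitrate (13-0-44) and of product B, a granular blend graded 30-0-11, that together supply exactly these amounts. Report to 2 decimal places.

173.95 lb potassium nitrate, 299.29 lb product B

Per-acre balance (a = potassium nitrate, b = product B):
N: 0.13·a + 0.3·b = 112.4
K₂O: 0.44·a + 0.11·b = 109.46
From row1: a = (112.4 − 0.3·b) / 0.13.
Into row2: 0.44·(112.4 − 0.3·b)/0.13 + 0.11·b = 109.46 → b = 299.288, a = 173.951.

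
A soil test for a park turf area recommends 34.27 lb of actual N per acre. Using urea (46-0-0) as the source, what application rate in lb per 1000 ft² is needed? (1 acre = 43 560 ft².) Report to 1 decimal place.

Product per acre = 34.27 / 46% = 74.5 lb.
Convert to per 1000 ft²: 74.5 × 0.0229568 = 1.71028 lb.

1.7 lb of product per thousand sq ft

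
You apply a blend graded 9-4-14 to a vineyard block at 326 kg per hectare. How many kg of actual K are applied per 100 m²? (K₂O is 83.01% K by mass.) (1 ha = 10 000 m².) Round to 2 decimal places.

K₂O per hectare = 326 × 14% = 45.64 kg.
Elemental K = 45.64 × 0.8301 = 37.8858 kg per hectare.
Convert to per 100 m²: 37.8858 × 0.01 = 0.378858 kg.

0.38 kg K per hundred sq m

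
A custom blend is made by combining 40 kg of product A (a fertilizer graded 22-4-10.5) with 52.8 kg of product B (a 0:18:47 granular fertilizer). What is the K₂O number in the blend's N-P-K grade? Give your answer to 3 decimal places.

31.267% K₂O

Total mass = 40 + 52.8 = 92.8 kg.
K₂O mass = 10.5%×40 + 47%×52.8 = 29.016 kg.
% K₂O = 29.016 / 92.8 = 31.2672%.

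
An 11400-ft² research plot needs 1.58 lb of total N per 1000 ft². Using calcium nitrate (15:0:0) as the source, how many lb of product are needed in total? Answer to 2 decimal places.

120.08 lb

Product per 1000 ft² = 1.58 / 15% = 10.5333 lb.
Total product = 10.5333 × 11400 / 1000 = 120.08 lb.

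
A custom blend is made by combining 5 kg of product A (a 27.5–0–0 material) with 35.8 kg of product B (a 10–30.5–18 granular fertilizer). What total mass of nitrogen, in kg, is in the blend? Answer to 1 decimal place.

N mass = 27.5%×5 + 10%×35.8 = 4.955 kg.

5.0 kg N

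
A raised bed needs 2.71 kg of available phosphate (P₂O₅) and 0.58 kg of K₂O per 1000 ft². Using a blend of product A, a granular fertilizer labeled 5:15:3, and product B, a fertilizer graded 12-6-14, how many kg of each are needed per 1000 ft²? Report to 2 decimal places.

Let a = kg of product A, b = kg of product B (per 1000 ft²).
P₂O₅: 0.15·a + 0.06·b = 2.71
K₂O: 0.03·a + 0.14·b = 0.58
Eliminate a: (row1) − 0.15/0.03·(row2) → -0.64·b = -0.19, so b = 0.296875.
Back-substitute: a = (2.71 − 0.06·0.296875) / 0.15 = 17.9479.

17.95 kg product A, 0.30 kg product B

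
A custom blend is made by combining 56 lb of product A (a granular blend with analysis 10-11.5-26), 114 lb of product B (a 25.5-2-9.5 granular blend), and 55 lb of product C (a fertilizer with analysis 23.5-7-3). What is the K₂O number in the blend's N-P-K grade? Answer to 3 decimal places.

Total mass = 56 + 114 + 55 = 225 lb.
K₂O mass = 26%×56 + 9.5%×114 + 3%×55 = 27.04 lb.
% K₂O = 27.04 / 225 = 12.0178%.

12.018% K₂O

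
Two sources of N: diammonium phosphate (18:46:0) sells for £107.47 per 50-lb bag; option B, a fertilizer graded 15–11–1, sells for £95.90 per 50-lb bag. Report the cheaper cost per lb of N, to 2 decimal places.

£11.94 per lb N (diammonium phosphate)

diammonium phosphate: N per bag = 50 × 18% = 9 lb; cost = 107.47 / 9 = £11.9411/lb N.
option B: N per bag = 50 × 15% = 7.5 lb; cost = 95.90 / 7.5 = £12.7867/lb N.
diammonium phosphate is cheaper.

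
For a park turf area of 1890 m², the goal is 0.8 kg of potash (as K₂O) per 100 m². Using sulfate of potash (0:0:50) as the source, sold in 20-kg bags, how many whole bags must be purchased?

2 bags

Product per 100 m² = 0.8 / 50% = 1.6 kg.
Total product = 1.6 × 1890 / 100 = 30.24 kg.
Bags = ⌈30.24 / 20⌉ = 2.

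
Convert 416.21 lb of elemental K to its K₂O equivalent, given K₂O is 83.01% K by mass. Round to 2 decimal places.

501.40 lb K₂O

K₂O = 416.21 / 0.8301 = 501.397 lb.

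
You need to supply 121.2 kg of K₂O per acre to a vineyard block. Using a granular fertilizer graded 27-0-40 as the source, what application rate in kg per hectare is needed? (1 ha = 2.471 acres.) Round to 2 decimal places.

748.71 kg of product per hectare

Product per acre = 121.2 / 40% = 303 kg.
Convert to per hectare: 303 × 2.471 = 748.713 kg.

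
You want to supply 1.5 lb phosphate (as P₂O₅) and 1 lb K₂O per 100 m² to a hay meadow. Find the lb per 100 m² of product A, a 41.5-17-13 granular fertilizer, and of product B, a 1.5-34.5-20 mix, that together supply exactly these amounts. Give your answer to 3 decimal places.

With a, b = lb per 100 m² of product A and product B:
P₂O₅: 0.17·a + 0.345·b = 1.5
K₂O: 0.13·a + 0.2·b = 1
Eliminate a: (row1) − 0.17/0.13·(row2) → 0.0834615·b = 0.192308, so b = 2.30415.
Back-substitute: a = (1.5 − 0.345·2.30415) / 0.17 = 4.14747.

4.147 lb product A, 2.304 lb product B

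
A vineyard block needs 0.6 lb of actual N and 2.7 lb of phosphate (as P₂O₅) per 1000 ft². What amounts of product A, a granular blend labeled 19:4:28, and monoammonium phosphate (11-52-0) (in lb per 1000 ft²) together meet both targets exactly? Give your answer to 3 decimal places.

Per-1000 ft² balance (a = product A, b = monoammonium phosphate):
N: 0.19·a + 0.11·b = 0.6
P₂O₅: 0.04·a + 0.52·b = 2.7
Solving simultaneously: a = 0.158898, b = 5.18008.

0.159 lb product A, 5.180 lb monoammonium phosphate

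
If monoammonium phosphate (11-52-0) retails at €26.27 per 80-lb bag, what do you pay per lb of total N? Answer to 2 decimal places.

N in bag = 80 × 11% = 8.8 lb.
Cost per lb N = €26.27 / 8.8 = €2.9852.

€2.99 per lb N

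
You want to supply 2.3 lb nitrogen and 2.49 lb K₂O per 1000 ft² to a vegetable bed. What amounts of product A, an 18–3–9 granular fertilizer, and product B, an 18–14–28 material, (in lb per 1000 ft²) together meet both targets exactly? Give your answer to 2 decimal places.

5.73 lb product A, 7.05 lb product B

Let a = lb of product A, b = lb of product B (per 1000 ft²).
N: 0.18·a + 0.18·b = 2.3
K₂O: 0.09·a + 0.28·b = 2.49
Eliminate a: (row1) − 0.18/0.09·(row2) → -0.38·b = -2.68, so b = 7.05263.
Back-substitute: a = (2.3 − 0.18·7.05263) / 0.18 = 5.72515.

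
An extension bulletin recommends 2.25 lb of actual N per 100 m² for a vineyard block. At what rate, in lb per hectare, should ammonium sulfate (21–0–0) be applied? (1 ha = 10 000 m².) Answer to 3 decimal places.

1071.429 lb of product per hectare

Product per 100 m² = 2.25 / 21% = 10.7143 lb.
Convert to per hectare: 10.7143 × 100 = 1071.4286 lb.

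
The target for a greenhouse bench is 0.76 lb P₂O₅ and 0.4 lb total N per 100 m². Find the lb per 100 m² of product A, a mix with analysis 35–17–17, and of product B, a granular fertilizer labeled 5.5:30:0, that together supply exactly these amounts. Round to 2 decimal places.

0.82 lb product A, 2.07 lb product B

Per-100 m² balance (a = product A, b = product B):
P₂O₅: 0.17·a + 0.3·b = 0.76
N: 0.35·a + 0.055·b = 0.4
Solving simultaneously: a = 0.817564, b = 2.07005.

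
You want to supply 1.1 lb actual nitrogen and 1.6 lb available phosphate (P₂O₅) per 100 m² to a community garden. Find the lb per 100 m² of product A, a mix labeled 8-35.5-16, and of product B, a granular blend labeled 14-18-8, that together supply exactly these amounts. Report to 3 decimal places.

Let a = lb of product A, b = lb of product B (per 100 m²).
N: 0.08·a + 0.14·b = 1.1
P₂O₅: 0.355·a + 0.18·b = 1.6
Eliminate b: (row1) − 0.14/0.18·(row2) → -0.196111·a = -0.144444, so a = 0.736544.
Then b = (1.6 − 0.355·0.736544) / 0.18 = 7.43626.

0.737 lb product A, 7.436 lb product B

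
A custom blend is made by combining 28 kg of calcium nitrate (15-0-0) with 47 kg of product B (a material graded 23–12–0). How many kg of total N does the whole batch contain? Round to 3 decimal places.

15.010 kg N

N mass = 15%×28 + 23%×47 = 15.01 kg.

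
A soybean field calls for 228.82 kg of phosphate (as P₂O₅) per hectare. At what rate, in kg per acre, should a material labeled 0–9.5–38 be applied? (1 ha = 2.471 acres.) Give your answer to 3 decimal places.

Product per hectare = 228.82 / 9.5% = 2408.63 kg.
Convert to per acre: 2408.63 × 0.404694 = 974.7598 kg.

974.760 kg of product per acre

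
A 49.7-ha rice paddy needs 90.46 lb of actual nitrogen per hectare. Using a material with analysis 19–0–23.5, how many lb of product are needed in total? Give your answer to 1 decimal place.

Product per hectare = 90.46 / 19% = 476.105 lb.
Total product = 476.105 × 49.7 = 23662.43 lb.

23662.4 lb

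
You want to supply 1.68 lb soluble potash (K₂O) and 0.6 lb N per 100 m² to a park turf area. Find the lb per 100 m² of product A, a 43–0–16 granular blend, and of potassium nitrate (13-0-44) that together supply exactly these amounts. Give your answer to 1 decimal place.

0.3 lb product A, 3.7 lb potassium nitrate

With a, b = lb per 100 m² of product A and potassium nitrate:
K₂O: 0.16·a + 0.44·b = 1.68
N: 0.43·a + 0.13·b = 0.6
From row1: a = (1.68 − 0.44·b) / 0.16.
Into row2: 0.43·(1.68 − 0.44·b)/0.16 + 0.13·b = 0.6 → b = 3.71971, a = 0.270784.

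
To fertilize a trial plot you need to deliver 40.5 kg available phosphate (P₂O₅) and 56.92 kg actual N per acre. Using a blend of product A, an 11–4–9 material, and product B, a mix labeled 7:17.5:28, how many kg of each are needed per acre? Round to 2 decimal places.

With a, b = kg per acre of product A and product B:
P₂O₅: 0.04·a + 0.175·b = 40.5
N: 0.11·a + 0.07·b = 56.92
Eliminate b: (row1) − 0.175/0.07·(row2) → -0.235·a = -101.8, so a = 433.191.
Then b = (56.92 − 0.11·433.191) / 0.07 = 132.413.

433.19 kg product A, 132.41 kg product B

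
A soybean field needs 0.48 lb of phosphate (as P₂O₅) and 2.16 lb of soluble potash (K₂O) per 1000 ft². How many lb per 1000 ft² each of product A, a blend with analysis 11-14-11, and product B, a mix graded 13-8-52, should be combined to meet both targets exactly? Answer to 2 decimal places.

1.20 lb product A, 3.90 lb product B

Let a = lb of product A, b = lb of product B (per 1000 ft²).
P₂O₅: 0.14·a + 0.08·b = 0.48
K₂O: 0.11·a + 0.52·b = 2.16
Eliminate a: (row1) − 0.14/0.11·(row2) → -0.581818·b = -2.26909, so b = 3.9.
Back-substitute: a = (0.48 − 0.08·3.9) / 0.14 = 1.2.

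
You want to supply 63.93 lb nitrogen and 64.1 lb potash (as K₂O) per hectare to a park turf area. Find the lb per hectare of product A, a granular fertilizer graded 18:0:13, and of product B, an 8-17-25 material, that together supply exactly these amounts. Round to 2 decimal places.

Per-hectare balance (a = product A, b = product B):
N: 0.18·a + 0.08·b = 63.93
K₂O: 0.13·a + 0.25·b = 64.1
Eliminate a: (row1) − 0.18/0.13·(row2) → -0.266154·b = -24.8238, so b = 93.2688.
Back-substitute: a = (63.93 − 0.08·93.2688) / 0.18 = 313.714.

313.71 lb product A, 93.27 lb product B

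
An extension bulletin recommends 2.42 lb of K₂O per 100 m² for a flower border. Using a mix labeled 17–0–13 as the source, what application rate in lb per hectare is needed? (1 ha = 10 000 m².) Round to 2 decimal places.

Product per 100 m² = 2.42 / 13% = 18.6154 lb.
Convert to per hectare: 18.6154 × 100 = 1861.538 lb.

1861.54 lb of product per hectare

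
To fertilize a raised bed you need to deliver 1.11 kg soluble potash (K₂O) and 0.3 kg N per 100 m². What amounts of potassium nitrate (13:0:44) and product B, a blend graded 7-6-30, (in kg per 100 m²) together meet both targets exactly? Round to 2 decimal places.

1.50 kg potassium nitrate, 1.50 kg product B

Let a = kg of potassium nitrate, b = kg of product B (per 100 m²).
K₂O: 0.44·a + 0.3·b = 1.11
N: 0.13·a + 0.07·b = 0.3
Eliminate b: (row1) − 0.3/0.07·(row2) → -0.117143·a = -0.175714, so a = 1.5.
Then b = (0.3 − 0.13·1.5) / 0.07 = 1.5.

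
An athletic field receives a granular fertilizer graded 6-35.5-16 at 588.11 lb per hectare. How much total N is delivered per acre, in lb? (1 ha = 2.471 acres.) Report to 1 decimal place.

nitrogen per hectare = 588.11 × 6% = 35.2866 lb.
Convert to per acre: 35.2866 × 0.404694 = 14.2803 lb.

14.3 lb N per acre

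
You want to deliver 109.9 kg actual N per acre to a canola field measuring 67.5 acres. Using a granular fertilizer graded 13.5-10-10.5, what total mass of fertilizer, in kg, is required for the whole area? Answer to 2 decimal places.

Product per acre = 109.9 / 13.5% = 814.074 kg.
Total product = 814.074 × 67.5 = 54950 kg.

54950.00 kg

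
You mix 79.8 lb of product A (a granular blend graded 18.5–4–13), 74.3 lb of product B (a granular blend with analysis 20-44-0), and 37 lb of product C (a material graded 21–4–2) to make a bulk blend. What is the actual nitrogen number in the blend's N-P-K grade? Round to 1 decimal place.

Total mass = 79.8 + 74.3 + 37 = 191.1 lb.
N mass = 18.5%×79.8 + 20%×74.3 + 21%×37 = 37.393 lb.
% N = 37.393 / 191.1 = 19.5672%.

19.6% N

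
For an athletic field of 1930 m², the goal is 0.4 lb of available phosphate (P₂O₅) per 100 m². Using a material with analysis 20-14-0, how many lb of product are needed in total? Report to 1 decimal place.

55.1 lb

Product per 100 m² = 0.4 / 14% = 2.85714 lb.
Total product = 2.85714 × 1930 / 100 = 55.1429 lb.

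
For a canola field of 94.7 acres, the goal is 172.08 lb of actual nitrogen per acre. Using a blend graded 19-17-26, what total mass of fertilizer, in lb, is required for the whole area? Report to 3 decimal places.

Product per acre = 172.08 / 19% = 905.684 lb.
Total product = 905.684 × 94.7 = 85768.2947 lb.

85768.295 lb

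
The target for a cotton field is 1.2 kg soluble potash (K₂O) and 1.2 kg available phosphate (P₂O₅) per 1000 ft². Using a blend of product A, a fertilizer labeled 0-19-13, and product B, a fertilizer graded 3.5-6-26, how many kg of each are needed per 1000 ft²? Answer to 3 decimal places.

5.769 kg product A, 1.731 kg product B

Per-1000 ft² balance (a = product A, b = product B):
K₂O: 0.13·a + 0.26·b = 1.2
P₂O₅: 0.19·a + 0.06·b = 1.2
Solving simultaneously: a = 5.76923, b = 1.73077.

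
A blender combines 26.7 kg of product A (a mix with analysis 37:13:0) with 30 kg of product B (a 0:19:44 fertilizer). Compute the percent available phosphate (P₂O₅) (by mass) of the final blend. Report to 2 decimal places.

Total mass = 26.7 + 30 = 56.7 kg.
P₂O₅ mass = 13%×26.7 + 19%×30 = 9.171 kg.
% P₂O₅ = 9.171 / 56.7 = 16.1746%.

16.17% P₂O₅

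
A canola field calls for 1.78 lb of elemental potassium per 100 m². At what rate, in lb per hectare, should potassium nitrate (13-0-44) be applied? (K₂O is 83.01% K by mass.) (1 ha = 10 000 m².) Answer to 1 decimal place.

487.3 lb of product per hectare

As K₂O: 1.78 / 0.8301 = 2.14432 lb per 100 m².
Product per 100 m² = 2.14432 / 44% = 4.87345 lb.
Convert to per hectare: 4.87345 × 100 = 487.345 lb.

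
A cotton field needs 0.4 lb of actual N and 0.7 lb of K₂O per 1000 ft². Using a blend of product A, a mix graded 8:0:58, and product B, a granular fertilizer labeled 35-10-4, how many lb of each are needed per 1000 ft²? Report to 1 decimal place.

Per-1000 ft² balance (a = product A, b = product B):
N: 0.08·a + 0.35·b = 0.4
K₂O: 0.58·a + 0.04·b = 0.7
Solving simultaneously: a = 1.14615, b = 0.880881.

1.1 lb product A, 0.9 lb product B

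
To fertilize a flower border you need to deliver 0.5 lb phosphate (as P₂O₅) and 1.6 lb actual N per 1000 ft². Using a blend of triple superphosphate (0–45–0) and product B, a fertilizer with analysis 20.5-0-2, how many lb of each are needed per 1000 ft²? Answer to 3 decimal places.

Let a = lb of triple superphosphate, b = lb of product B (per 1000 ft²).
P₂O₅: 0.45·a + 0·b = 0.5
N: 0·a + 0.205·b = 1.6
Solving simultaneously: a = 1.11111, b = 7.80488.

1.111 lb triple superphosphate, 7.805 lb product B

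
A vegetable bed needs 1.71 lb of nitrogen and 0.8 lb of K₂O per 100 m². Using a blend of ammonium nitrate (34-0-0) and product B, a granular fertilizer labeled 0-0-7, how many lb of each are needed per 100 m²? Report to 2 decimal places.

With a, b = lb per 100 m² of ammonium nitrate and product B:
N: 0.34·a + 0·b = 1.71
K₂O: 0·a + 0.07·b = 0.8
Solving simultaneously: a = 5.02941, b = 11.4286.

5.03 lb ammonium nitrate, 11.43 lb product B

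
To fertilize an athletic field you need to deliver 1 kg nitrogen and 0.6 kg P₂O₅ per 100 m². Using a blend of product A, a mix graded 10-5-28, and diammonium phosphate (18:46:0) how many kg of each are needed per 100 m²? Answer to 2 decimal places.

With a, b = kg per 100 m² of product A and diammonium phosphate:
N: 0.1·a + 0.18·b = 1
P₂O₅: 0.05·a + 0.46·b = 0.6
Eliminate a: (row1) − 0.1/0.05·(row2) → -0.74·b = -0.2, so b = 0.27027.
Back-substitute: a = (1 − 0.18·0.27027) / 0.1 = 9.51351.

9.51 kg product A, 0.27 kg diammonium phosphate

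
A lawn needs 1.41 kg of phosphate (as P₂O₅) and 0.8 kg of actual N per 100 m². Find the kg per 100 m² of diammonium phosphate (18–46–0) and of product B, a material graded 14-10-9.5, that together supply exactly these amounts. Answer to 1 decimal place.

Let a = kg of diammonium phosphate, b = kg of product B (per 100 m²).
P₂O₅: 0.46·a + 0.1·b = 1.41
N: 0.18·a + 0.14·b = 0.8
Eliminate b: (row1) − 0.1/0.14·(row2) → 0.331429·a = 0.838571, so a = 2.53017.
Then b = (0.8 − 0.18·2.53017) / 0.14 = 2.46121.

2.5 kg diammonium phosphate, 2.5 kg product B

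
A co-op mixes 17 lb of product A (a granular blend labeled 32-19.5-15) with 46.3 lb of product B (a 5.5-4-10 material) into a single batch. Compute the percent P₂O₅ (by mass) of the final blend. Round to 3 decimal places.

Total mass = 17 + 46.3 = 63.3 lb.
P₂O₅ mass = 19.5%×17 + 4%×46.3 = 5.167 lb.
% P₂O₅ = 5.167 / 63.3 = 8.16272%.

8.163% P₂O₅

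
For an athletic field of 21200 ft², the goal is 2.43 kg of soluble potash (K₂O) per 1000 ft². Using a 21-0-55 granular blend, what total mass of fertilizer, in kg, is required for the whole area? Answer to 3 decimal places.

Product per 1000 ft² = 2.43 / 55% = 4.41818 kg.
Total product = 4.41818 × 21200 / 1000 = 93.66545 kg.

93.665 kg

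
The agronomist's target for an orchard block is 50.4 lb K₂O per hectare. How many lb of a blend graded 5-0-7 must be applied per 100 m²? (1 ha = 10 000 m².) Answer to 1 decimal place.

7.2 lb of product per hundred sq m

Product per hectare = 50.4 / 7% = 720 lb.
Convert to per 100 m²: 720 × 0.01 = 7.2 lb.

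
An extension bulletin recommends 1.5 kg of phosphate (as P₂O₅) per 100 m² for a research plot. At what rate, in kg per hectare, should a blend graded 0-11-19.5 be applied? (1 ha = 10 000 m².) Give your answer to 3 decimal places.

1363.636 kg of product per hectare

Product per 100 m² = 1.5 / 11% = 13.6364 kg.
Convert to per hectare: 13.6364 × 100 = 1363.6364 kg.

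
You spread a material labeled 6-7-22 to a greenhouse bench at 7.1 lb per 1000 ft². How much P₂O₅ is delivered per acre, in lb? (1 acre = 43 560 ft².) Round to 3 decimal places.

P₂O₅ per 1000 ft² = 7.1 × 7% = 0.497 lb.
Convert to per acre: 0.497 × 43.56 = 21.6493 lb.

21.649 lb P₂O₅ per acre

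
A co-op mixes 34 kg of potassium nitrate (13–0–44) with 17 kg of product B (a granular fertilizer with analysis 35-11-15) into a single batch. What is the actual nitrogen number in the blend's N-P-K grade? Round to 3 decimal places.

Total mass = 34 + 17 = 51 kg.
N mass = 13%×34 + 35%×17 = 10.37 kg.
% N = 10.37 / 51 = 20.3333%.

20.333% N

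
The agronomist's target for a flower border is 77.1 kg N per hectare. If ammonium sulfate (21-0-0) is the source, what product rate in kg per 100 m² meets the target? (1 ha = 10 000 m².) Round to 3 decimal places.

3.671 kg of product per hundred sq m

Product per hectare = 77.1 / 21% = 367.143 kg.
Convert to per 100 m²: 367.143 × 0.01 = 3.67143 kg.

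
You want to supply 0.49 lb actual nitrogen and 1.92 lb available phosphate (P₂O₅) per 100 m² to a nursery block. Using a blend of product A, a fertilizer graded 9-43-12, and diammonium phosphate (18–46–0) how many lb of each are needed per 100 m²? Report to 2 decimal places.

3.34 lb product A, 1.05 lb diammonium phosphate

With a, b = lb per 100 m² of product A and diammonium phosphate:
N: 0.09·a + 0.18·b = 0.49
P₂O₅: 0.43·a + 0.46·b = 1.92
Eliminate b: (row1) − 0.18/0.46·(row2) → -0.0782609·a = -0.261304, so a = 3.33889.
Then b = (1.92 − 0.43·3.33889) / 0.46 = 1.05278.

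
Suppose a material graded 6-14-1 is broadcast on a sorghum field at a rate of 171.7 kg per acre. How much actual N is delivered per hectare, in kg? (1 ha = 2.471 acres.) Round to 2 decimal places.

nitrogen per acre = 171.7 × 6% = 10.302 kg.
Convert to per hectare: 10.302 × 2.471 = 25.4562 kg.

25.46 kg N per hectare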